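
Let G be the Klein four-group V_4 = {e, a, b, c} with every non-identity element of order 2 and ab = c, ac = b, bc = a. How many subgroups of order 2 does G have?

|G| = 4 and 2 | 4, so subgroups of order 2 are possible by Lagrange.
The subgroups of order 2 are: {e, a}; {e, b}; {e, c}.
So G has 3 subgroups of order 2.

3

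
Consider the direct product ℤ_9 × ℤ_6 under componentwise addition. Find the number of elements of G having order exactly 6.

8

An element (a,b) has order lcm(ord(a), ord(b)); count pairs with lcm equal to 6.
Enumerating gives 8 such elements.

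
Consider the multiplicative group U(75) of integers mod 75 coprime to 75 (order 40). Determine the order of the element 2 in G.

20

Compute successive powers of 2 mod 75: 2, 4, 8, 16, 32, 64, 53, 31, …; 2^20 ≡ 1 (mod 75).
So |⟨2⟩| = 20.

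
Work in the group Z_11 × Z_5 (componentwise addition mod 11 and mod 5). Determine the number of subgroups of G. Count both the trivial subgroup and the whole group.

|G| = 55, so by Lagrange every subgroup order divides 55. Divisors: 1, 5, 11, 55.
Subgroups by order — order 1: 1; order 5: 1; order 11: 1; order 55: 1.
Total: 1 + 1 + 1 + 1 = 4.

4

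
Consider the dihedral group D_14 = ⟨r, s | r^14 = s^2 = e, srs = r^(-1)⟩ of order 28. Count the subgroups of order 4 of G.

7

|G| = 28 and 4 | 28, so subgroups of order 4 are possible by Lagrange.
The subgroups of order 4 are: {e, r^7, r^3s, r^10s}; {e, r^7, r^4s, r^11s}; {e, r^7, r^5s, r^12s}; {e, r^7, r^6s, r^13s}; … (7 in all).
So G has 7 subgroups of order 4.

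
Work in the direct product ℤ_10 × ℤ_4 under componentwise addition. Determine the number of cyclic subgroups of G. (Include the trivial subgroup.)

12

Each element a generates a cyclic subgroup ⟨a⟩; distinct elements may generate the same one (a cyclic group of order d has φ(d) generators).
Cyclic subgroups by order — order 1: 1; order 2: 3; order 4: 2; order 5: 1; order 10: 3; order 20: 2.
Total: 12.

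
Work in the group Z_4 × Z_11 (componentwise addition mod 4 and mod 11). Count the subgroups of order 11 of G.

1

|G| = 44 and 11 | 44, so subgroups of order 11 are possible by Lagrange.
The subgroups of order 11 are: {(0,0), (0,1), (0,2), (0,3), (0,4), (0,5), (0,6), (0,7), (0,8), (0,9), (0,10)}.
So G has 1 subgroup of order 11.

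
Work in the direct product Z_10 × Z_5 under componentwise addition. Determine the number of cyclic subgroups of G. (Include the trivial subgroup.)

14

A cyclic subgroup of order d is generated by each of its φ(d) elements of order d, so the cyclic subgroups of order d number (#elements of order d)/φ(d).
Cyclic subgroups by order — order 1: 1; order 2: 1; order 5: 6; order 10: 6.
Total: 14.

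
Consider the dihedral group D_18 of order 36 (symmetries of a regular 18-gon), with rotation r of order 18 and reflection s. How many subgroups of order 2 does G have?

|G| = 36 and 2 | 36, so subgroups of order 2 are possible by Lagrange.
The subgroups of order 2 are: {e, r^10s}; {e, r^11s}; {e, r^12s}; {e, r^13s}; … (19 in all).
So G has 19 subgroups of order 2.

19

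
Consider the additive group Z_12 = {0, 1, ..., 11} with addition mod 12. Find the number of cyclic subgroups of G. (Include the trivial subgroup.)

Group the elements of G by the cyclic subgroup they generate; each cyclic subgroup of order d accounts for φ(d) elements.
Cyclic subgroups by order — order 1: 1; order 2: 1; order 3: 1; order 4: 1; order 6: 1; order 12: 1.
Total: 6.

6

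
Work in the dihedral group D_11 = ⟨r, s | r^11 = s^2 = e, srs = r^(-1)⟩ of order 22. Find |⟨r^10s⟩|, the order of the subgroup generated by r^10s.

2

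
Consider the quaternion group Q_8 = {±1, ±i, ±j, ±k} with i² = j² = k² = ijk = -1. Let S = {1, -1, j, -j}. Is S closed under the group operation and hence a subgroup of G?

Yes

|S| = 4 divides |G| = 8, consistent with Lagrange.
S contains the identity, every element's inverse is in S, and S is closed under ·: it is a subgroup.
In fact S = ⟨j⟩.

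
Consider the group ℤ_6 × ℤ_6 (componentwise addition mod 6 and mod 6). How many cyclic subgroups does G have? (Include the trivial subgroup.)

20

Group the elements of G by the cyclic subgroup they generate; each cyclic subgroup of order d accounts for φ(d) elements.
Cyclic subgroups by order — order 1: 1; order 2: 3; order 3: 4; order 6: 12.
Total: 20.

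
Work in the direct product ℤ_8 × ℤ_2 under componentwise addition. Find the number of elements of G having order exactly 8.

An element (a,b) has order lcm(ord(a), ord(b)); count pairs with lcm equal to 8.
Enumerating gives 8 such elements.

8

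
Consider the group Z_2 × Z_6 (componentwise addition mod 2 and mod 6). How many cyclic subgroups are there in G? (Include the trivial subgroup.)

Each element a generates a cyclic subgroup ⟨a⟩; distinct elements may generate the same one (a cyclic group of order d has φ(d) generators).
Cyclic subgroups by order — order 1: 1; order 2: 3; order 3: 1; order 6: 3.
Total: 8.

8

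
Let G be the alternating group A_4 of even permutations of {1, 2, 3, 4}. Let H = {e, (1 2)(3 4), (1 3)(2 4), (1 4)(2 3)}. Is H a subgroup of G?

Yes

|H| = 4 divides |G| = 12, consistent with Lagrange.
H contains the identity, every element's inverse is in H, and H is closed under ∘: it is a subgroup.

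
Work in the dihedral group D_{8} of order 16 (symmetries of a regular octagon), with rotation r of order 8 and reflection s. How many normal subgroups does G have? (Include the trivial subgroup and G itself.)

7

G has 19 subgroups. Checking conjugation-invariance by order — order 1: 1/1 normal; order 2: 1/9 normal; order 4: 1/5 normal; order 8: 3/3 normal; order 16: 1/1 normal.
Total normal subgroups: 7.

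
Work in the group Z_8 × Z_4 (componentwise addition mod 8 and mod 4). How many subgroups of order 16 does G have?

3

|G| = 32 and 16 | 32, so subgroups of order 16 are possible by Lagrange.
The subgroups of order 16 are: {(0,0), (0,1), (0,2), (0,3), (2,0), (2,1), (2,2), (2,3), (4,0), (4,1), (4,2), (4,3), (6,0), (6,1), (6,2), (6,3)}; {(0,0), (0,2), (1,0), (1,2), (2,0), (2,2), (3,0), (3,2), (4,0), (4,2), (5,0), (5,2), (6,0), (6,2), (7,0), (7,2)}; {(0,0), (0,2), (1,1), (1,3), (2,0), (2,2), (3,1), (3,3), (4,0), (4,2), (5,1), (5,3), (6,0), (6,2), (7,1), (7,3)}.
So G has 3 subgroups of order 16.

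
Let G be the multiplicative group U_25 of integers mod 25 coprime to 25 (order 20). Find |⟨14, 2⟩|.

20

|⟨14⟩| = 10 and |⟨2⟩| = 20, so |H| is a multiple of lcm(10, 20) = 20 and divides |G| = 20.
Closing {14, 2} under the group operation gives all of G, so |H| = 20.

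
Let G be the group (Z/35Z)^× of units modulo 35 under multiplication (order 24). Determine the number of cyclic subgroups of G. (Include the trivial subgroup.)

12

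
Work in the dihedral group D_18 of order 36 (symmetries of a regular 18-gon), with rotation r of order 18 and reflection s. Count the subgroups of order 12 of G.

3

|G| = 36 and 12 | 36, so subgroups of order 12 are possible by Lagrange.
The subgroups of order 12 are: {e, r^3, r^6, r^9, r^12, r^15, rs, r^4s, r^7s, r^10s, r^13s, r^16s}; {e, r^3, r^6, r^9, r^12, r^15, r^2s, r^5s, r^8s, r^11s, r^14s, r^17s}; {e, r^3, r^6, r^9, r^12, r^15, s, r^3s, r^6s, r^9s, r^12s, r^15s}.
So G has 3 subgroups of order 12.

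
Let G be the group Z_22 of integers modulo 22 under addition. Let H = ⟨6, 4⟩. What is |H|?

|⟨6⟩| = 11 and |⟨4⟩| = 11, so |H| is a multiple of lcm(11, 11) = 11 and divides |G| = 22.
Closing under the operation: H = {0, 2, 4, 6, 8, 10, 12, 14, 16, 18, 20}, so |H| = 11.

11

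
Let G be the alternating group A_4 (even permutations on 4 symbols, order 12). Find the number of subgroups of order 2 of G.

3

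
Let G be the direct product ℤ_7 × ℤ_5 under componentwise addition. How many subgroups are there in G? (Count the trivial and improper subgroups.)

|G| = 35, so by Lagrange every subgroup order divides 35. Divisors: 1, 5, 7, 35.
Subgroups by order — order 1: 1; order 5: 1; order 7: 1; order 35: 1.
Total: 1 + 1 + 1 + 1 = 4.

4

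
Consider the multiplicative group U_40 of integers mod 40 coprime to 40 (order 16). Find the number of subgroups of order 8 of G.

7

|G| = 16 and 8 | 16, so subgroups of order 8 are possible by Lagrange.
The subgroups of order 8 are: {1, 7, 9, 11, 13, 19, 23, 37}; {1, 3, 9, 11, 17, 19, 27, 33}; {1, 9, 11, 19, 21, 29, 31, 39}; {1, 9, 13, 17, 21, 29, 33, 37}; … (7 in all).
So G has 7 subgroups of order 8.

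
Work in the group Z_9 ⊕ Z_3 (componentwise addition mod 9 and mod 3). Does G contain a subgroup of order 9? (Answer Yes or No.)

9 | 27. A subgroup of order 9 is {(0,0), (0,1), (0,2), (3,0), (3,1), (3,2), (6,0), (6,1), (6,2)}.

Yes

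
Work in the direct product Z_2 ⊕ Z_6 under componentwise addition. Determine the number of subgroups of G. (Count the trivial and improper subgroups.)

|G| = 12, so by Lagrange every subgroup order divides 12. Divisors: 1, 2, 3, 4, 6, 12.
Subgroups by order — order 1: 1; order 2: 3; order 3: 1; order 4: 1; order 6: 3; order 12: 1.
Total: 1 + 3 + 1 + 1 + 3 + 1 = 10.

10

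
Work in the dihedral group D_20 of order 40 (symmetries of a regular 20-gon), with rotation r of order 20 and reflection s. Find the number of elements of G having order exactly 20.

8

The elements of order 20 are: r, r^3, r^7, r^9, r^11, r^13, r^17, r^19.
That's 8.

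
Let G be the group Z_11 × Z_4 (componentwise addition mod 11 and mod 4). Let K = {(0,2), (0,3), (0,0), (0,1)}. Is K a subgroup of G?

|K| = 4 divides |G| = 44, consistent with Lagrange.
K contains the identity, every element's inverse is in K, and K is closed under +: it is a subgroup.
In fact K = ⟨(0,1)⟩.

Yes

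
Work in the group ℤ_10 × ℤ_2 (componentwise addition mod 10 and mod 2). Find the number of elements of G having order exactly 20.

0

An element (a,b) has order lcm(ord(a), ord(b)); count pairs with lcm equal to 20.
Enumerating gives 0 such elements.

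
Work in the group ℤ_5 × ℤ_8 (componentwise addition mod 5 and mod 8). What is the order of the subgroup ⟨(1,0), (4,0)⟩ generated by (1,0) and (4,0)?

5

|⟨(1,0)⟩| = 5 and |⟨(4,0)⟩| = 5, so |H| is a multiple of lcm(5, 5) = 5 and divides |G| = 40.
Closing under the operation: H = {(0,0), (1,0), (2,0), (3,0), (4,0)}, so |H| = 5.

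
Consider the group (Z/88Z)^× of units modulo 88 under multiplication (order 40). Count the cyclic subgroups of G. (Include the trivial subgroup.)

16

A cyclic subgroup of order d is generated by each of its φ(d) elements of order d, so the cyclic subgroups of order d number (#elements of order d)/φ(d).
Cyclic subgroups by order — order 1: 1; order 2: 7; order 5: 1; order 10: 7.
Total: 16.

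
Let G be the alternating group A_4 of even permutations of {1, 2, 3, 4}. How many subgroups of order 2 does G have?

3

|G| = 12 and 2 | 12, so subgroups of order 2 are possible by Lagrange.
The subgroups of order 2 are: {e, (1 2)(3 4)}; {e, (1 3)(2 4)}; {e, (1 4)(2 3)}.
So G has 3 subgroups of order 2.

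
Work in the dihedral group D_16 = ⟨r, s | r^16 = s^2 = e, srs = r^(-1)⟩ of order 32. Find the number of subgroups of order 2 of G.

|G| = 32 and 2 | 32, so subgroups of order 2 are possible by Lagrange.
The subgroups of order 2 are: {e, r^10s}; {e, r^11s}; {e, r^12s}; {e, r^13s}; … (17 in all).
So G has 17 subgroups of order 2.

17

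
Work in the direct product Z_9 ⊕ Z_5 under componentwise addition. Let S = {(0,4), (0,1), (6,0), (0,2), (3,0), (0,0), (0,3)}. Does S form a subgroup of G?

|S| = 7 does not divide |G| = 45, so by Lagrange S is not a subgroup.

No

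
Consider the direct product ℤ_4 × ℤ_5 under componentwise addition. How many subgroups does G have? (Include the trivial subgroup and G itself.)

|G| = 20, so by Lagrange every subgroup order divides 20. Divisors: 1, 2, 4, 5, 10, 20.
Subgroups by order — order 1: 1; order 2: 1; order 4: 1; order 5: 1; order 10: 1; order 20: 1.
Total: 1 + 1 + 1 + 1 + 1 + 1 = 6.

6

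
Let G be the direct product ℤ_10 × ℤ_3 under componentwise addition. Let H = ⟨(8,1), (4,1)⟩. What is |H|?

|⟨(8,1)⟩| = 15 and |⟨(4,1)⟩| = 15, so |H| is a multiple of lcm(15, 15) = 15 and divides |G| = 30.
Closing under the operation: H = {(0,0), (0,1), (0,2), (2,0), (2,1), (2,2), (4,0), (4,1), (4,2), (6,0), (6,1), (6,2), (8,0), (8,1), (8,2)}, so |H| = 15.

15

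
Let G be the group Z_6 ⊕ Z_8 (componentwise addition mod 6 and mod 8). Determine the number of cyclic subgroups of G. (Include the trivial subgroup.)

16

A cyclic subgroup of order d is generated by each of its φ(d) elements of order d, so the cyclic subgroups of order d number (#elements of order d)/φ(d).
Cyclic subgroups by order — order 1: 1; order 2: 3; order 3: 1; order 4: 2; order 6: 3; order 8: 2; order 12: 2; order 24: 2.
Total: 16.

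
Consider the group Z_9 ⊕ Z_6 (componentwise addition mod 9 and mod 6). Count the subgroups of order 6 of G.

4

|G| = 54 and 6 | 54, so subgroups of order 6 are possible by Lagrange.
The subgroups of order 6 are: {(0,0), (0,1), (0,2), (0,3), (0,4), (0,5)}; {(0,0), (0,3), (3,0), (3,3), (6,0), (6,3)}; {(0,0), (0,3), (3,1), (3,4), (6,2), (6,5)}; {(0,0), (0,3), (3,2), (3,5), (6,1), (6,4)}.
So G has 4 subgroups of order 6.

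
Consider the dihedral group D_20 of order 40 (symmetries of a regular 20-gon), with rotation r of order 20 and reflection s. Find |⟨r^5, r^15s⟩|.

|⟨r^5⟩| = 4 and |⟨r^15s⟩| = 2, so |H| is a multiple of lcm(4, 2) = 4 and divides |G| = 40.
Closing under the operation: H = {e, r^5, r^10, r^15, s, r^5s, r^10s, r^15s}, so |H| = 8.

8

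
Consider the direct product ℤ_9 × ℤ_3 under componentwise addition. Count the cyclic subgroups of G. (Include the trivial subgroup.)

A cyclic subgroup of order d is generated by each of its φ(d) elements of order d, so the cyclic subgroups of order d number (#elements of order d)/φ(d).
Cyclic subgroups by order — order 1: 1; order 3: 4; order 9: 3.
Total: 8.

8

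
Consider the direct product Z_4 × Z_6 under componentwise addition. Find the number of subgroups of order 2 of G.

3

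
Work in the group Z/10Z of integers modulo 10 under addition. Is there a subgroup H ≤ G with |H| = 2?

2 | 10. A subgroup of order 2 is {0, 5}.

Yes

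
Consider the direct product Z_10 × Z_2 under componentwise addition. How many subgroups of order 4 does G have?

1

|G| = 20 and 4 | 20, so subgroups of order 4 are possible by Lagrange.
The subgroups of order 4 are: {(0,0), (0,1), (5,0), (5,1)}.
So G has 1 subgroup of order 4.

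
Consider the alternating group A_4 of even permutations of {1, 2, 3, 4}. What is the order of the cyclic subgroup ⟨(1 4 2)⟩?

Computing powers of (1 4 2): the smallest k with ((1 4 2))^k = e is k = 3.

3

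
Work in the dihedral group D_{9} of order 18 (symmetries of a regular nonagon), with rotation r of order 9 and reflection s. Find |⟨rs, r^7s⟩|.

6

|⟨rs⟩| = 2 and |⟨r^7s⟩| = 2, so |H| is a multiple of lcm(2, 2) = 2 and divides |G| = 18.
Closing under the operation: H = {e, r^3, r^6, rs, r^4s, r^7s}, so |H| = 6.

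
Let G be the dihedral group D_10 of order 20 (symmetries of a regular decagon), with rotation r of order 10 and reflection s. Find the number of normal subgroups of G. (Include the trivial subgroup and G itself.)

G has 22 subgroups. Checking conjugation-invariance by order — order 1: 1/1 normal; order 2: 1/11 normal; order 4: 0/5 normal; order 5: 1/1 normal; order 10: 3/3 normal; order 20: 1/1 normal.
Total normal subgroups: 7.

7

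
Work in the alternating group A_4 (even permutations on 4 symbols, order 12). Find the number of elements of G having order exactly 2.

The elements of order 2 are: (1 2)(3 4), (1 3)(2 4), (1 4)(2 3).
That's 3.

3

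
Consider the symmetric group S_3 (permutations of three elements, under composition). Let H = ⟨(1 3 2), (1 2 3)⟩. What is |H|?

3

|⟨(1 3 2)⟩| = 3 and |⟨(1 2 3)⟩| = 3, so |H| is a multiple of lcm(3, 3) = 3 and divides |G| = 6.
Closing under the operation: H = {e, (1 2 3), (1 3 2)}, so |H| = 3.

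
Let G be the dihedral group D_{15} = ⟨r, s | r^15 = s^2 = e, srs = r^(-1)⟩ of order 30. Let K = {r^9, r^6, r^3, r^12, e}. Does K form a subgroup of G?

|K| = 5 divides |G| = 30, consistent with Lagrange.
K contains the identity, every element's inverse is in K, and K is closed under ·: it is a subgroup.
In fact K = ⟨r^9⟩.

Yes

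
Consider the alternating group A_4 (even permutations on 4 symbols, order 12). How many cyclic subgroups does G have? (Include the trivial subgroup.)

8

Group the elements of G by the cyclic subgroup they generate; each cyclic subgroup of order d accounts for φ(d) elements.
Cyclic subgroups by order — order 1: 1; order 2: 3; order 3: 4.
Total: 8.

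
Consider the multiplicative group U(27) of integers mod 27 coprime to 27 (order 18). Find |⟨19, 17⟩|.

6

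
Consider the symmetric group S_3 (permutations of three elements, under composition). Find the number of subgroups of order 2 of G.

3

|G| = 6 and 2 | 6, so subgroups of order 2 are possible by Lagrange.
The subgroups of order 2 are: {e, (1 2)}; {e, (1 3)}; {e, (2 3)}.
So G has 3 subgroups of order 2.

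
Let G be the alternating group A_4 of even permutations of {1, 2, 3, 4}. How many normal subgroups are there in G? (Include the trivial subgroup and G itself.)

3

G has 10 subgroups. Checking conjugation-invariance by order — order 1: 1/1 normal; order 2: 0/3 normal; order 3: 0/4 normal; order 4: 1/1 normal; order 12: 1/1 normal.
Total normal subgroups: 3.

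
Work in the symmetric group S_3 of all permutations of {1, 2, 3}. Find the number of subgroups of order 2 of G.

|G| = 6 and 2 | 6, so subgroups of order 2 are possible by Lagrange.
The subgroups of order 2 are: {e, (1 2)}; {e, (1 3)}; {e, (2 3)}.
So G has 3 subgroups of order 2.

3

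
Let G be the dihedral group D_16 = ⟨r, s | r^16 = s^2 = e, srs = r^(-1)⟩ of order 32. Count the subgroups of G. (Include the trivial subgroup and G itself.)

36

|G| = 32, so by Lagrange every subgroup order divides 32. Divisors: 1, 2, 4, 8, 16, 32.
Subgroups by order — order 1: 1; order 2: 17; order 4: 9; order 8: 5; order 16: 3; order 32: 1.
Total: 1 + 17 + 9 + 5 + 3 + 1 = 36.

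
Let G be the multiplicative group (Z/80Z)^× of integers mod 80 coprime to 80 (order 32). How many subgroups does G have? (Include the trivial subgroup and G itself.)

54

|G| = 32, so by Lagrange every subgroup order divides 32. Divisors: 1, 2, 4, 8, 16, 32.
Subgroups by order — order 1: 1; order 2: 7; order 4: 19; order 8: 19; order 16: 7; order 32: 1.
Total: 1 + 7 + 19 + 19 + 7 + 1 = 54.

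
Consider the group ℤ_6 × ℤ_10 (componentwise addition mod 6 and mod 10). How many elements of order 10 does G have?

12

An element (a,b) has order lcm(ord(a), ord(b)); count pairs with lcm equal to 10.
Enumerating gives 12 such elements.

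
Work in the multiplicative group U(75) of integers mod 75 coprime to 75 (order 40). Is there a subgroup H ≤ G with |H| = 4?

4 | 40. A subgroup of order 4 is {1, 26, 49, 74}.

Yes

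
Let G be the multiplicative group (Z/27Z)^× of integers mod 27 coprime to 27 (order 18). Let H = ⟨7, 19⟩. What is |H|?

|⟨7⟩| = 9 and |⟨19⟩| = 3, so |H| is a multiple of lcm(9, 3) = 9 and divides |G| = 18.
Closing under the operation: H = {1, 4, 7, 10, 13, 16, 19, 22, 25}, so |H| = 9.

9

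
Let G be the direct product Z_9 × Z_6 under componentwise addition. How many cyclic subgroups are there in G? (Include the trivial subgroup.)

A cyclic subgroup of order d is generated by each of its φ(d) elements of order d, so the cyclic subgroups of order d number (#elements of order d)/φ(d).
Cyclic subgroups by order — order 1: 1; order 2: 1; order 3: 4; order 6: 4; order 9: 3; order 18: 3.
Total: 16.

16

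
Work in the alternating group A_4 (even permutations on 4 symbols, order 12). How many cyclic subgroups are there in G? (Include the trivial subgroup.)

8

A cyclic subgroup of order d is generated by each of its φ(d) elements of order d, so the cyclic subgroups of order d number (#elements of order d)/φ(d).
Cyclic subgroups by order — order 1: 1; order 2: 3; order 3: 4.
Total: 8.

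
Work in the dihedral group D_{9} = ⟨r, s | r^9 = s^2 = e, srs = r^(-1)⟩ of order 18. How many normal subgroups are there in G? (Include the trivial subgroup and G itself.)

4

G has 16 subgroups. Checking conjugation-invariance by order — order 1: 1/1 normal; order 2: 0/9 normal; order 3: 1/1 normal; order 6: 0/3 normal; order 9: 1/1 normal; order 18: 1/1 normal.
Total normal subgroups: 4.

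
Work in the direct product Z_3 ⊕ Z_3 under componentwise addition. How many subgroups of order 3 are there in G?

4

|G| = 9 and 3 | 9, so subgroups of order 3 are possible by Lagrange.
The subgroups of order 3 are: {(0,0), (0,1), (0,2)}; {(0,0), (1,0), (2,0)}; {(0,0), (1,1), (2,2)}; {(0,0), (1,2), (2,1)}.
So G has 4 subgroups of order 3.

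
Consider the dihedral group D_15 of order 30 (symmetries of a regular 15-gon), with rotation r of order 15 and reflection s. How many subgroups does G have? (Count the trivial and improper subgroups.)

|G| = 30, so by Lagrange every subgroup order divides 30. Divisors: 1, 2, 3, 5, 6, 10, 15, 30.
Subgroups by order — order 1: 1; order 2: 15; order 3: 1; order 5: 1; order 6: 5; order 10: 3; order 15: 1; order 30: 1.
Total: 1 + 15 + 1 + 1 + 5 + 3 + 1 + 1 = 28.

28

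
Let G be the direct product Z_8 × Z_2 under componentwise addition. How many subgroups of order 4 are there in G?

|G| = 16 and 4 | 16, so subgroups of order 4 are possible by Lagrange.
The subgroups of order 4 are: {(0,0), (0,1), (4,0), (4,1)}; {(0,0), (2,0), (4,0), (6,0)}; {(0,0), (2,1), (4,0), (6,1)}.
So G has 3 subgroups of order 4.

3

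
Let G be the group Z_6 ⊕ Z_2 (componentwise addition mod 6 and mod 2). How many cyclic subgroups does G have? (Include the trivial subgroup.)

Each element a generates a cyclic subgroup ⟨a⟩; distinct elements may generate the same one (a cyclic group of order d has φ(d) generators).
Cyclic subgroups by order — order 1: 1; order 2: 3; order 3: 1; order 6: 3.
Total: 8.

8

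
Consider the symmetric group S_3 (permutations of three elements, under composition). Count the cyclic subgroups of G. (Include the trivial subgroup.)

5

Group the elements of G by the cyclic subgroup they generate; each cyclic subgroup of order d accounts for φ(d) elements.
Cyclic subgroups by order — order 1: 1; order 2: 3; order 3: 1.
Total: 5.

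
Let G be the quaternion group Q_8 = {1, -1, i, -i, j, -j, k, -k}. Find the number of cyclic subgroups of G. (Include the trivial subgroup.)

Each element a generates a cyclic subgroup ⟨a⟩; distinct elements may generate the same one (a cyclic group of order d has φ(d) generators).
Cyclic subgroups by order — order 1: 1; order 2: 1; order 4: 3.
Total: 5.

5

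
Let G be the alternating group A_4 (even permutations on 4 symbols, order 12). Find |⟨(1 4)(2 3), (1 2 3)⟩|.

12

|⟨(1 4)(2 3)⟩| = 2 and |⟨(1 2 3)⟩| = 3, so |H| is a multiple of lcm(2, 3) = 6 and divides |G| = 12.
Closing {(1 4)(2 3), (1 2 3)} under the group operation gives all of G, so |H| = 12.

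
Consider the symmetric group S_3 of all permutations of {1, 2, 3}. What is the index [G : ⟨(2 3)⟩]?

3

|⟨(2 3)⟩| = 2 and |G| = 6.
By Lagrange, [G : H] = |G|/|H| = 6/2 = 3.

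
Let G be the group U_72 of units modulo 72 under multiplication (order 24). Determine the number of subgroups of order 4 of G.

|G| = 24 and 4 | 24, so subgroups of order 4 are possible by Lagrange.
The subgroups of order 4 are: {1, 17, 19, 35}; {1, 17, 37, 53}; {1, 17, 55, 71}; {1, 19, 37, 55}; … (7 in all).
So G has 7 subgroups of order 4.

7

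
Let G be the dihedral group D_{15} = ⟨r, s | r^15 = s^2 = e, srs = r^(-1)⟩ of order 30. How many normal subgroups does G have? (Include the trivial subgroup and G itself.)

G has 28 subgroups. Checking conjugation-invariance by order — order 1: 1/1 normal; order 2: 0/15 normal; order 3: 1/1 normal; order 5: 1/1 normal; order 6: 0/5 normal; order 10: 0/3 normal; order 15: 1/1 normal; order 30: 1/1 normal.
Total normal subgroups: 5.

5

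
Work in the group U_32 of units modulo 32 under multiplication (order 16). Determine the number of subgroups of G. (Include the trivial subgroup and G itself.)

|G| = 16, so by Lagrange every subgroup order divides 16. Divisors: 1, 2, 4, 8, 16.
Subgroups by order — order 1: 1; order 2: 3; order 4: 3; order 8: 3; order 16: 1.
Total: 1 + 3 + 3 + 3 + 1 = 11.

11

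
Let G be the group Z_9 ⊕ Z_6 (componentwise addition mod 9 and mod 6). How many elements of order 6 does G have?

8

An element (a,b) has order lcm(ord(a), ord(b)); count pairs with lcm equal to 6.
Enumerating gives 8 such elements.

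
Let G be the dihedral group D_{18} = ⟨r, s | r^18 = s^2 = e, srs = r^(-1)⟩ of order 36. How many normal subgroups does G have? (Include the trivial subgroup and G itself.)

9

G has 45 subgroups. Checking conjugation-invariance by order — order 1: 1/1 normal; order 2: 1/19 normal; order 3: 1/1 normal; order 4: 0/9 normal; order 6: 1/7 normal; order 9: 1/1 normal; order 12: 0/3 normal; order 18: 3/3 normal; order 36: 1/1 normal.
Total normal subgroups: 9.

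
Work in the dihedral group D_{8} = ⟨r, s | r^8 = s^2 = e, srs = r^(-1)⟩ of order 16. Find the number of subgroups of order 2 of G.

|G| = 16 and 2 | 16, so subgroups of order 2 are possible by Lagrange.
The subgroups of order 2 are: {e, r^2s}; {e, r^3s}; {e, r^4}; {e, r^4s}; … (9 in all).
So G has 9 subgroups of order 2.

9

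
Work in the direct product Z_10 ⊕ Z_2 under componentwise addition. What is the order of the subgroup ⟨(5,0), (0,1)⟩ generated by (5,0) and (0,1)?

4

|⟨(5,0)⟩| = 2 and |⟨(0,1)⟩| = 2, so |H| is a multiple of lcm(2, 2) = 2 and divides |G| = 20.
Closing under the operation: H = {(0,0), (0,1), (5,0), (5,1)}, so |H| = 4.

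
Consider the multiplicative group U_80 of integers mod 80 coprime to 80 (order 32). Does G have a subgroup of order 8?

8 | 32. A subgroup of order 8 is {1, 9, 11, 19, 41, 49, 51, 59}.

Yes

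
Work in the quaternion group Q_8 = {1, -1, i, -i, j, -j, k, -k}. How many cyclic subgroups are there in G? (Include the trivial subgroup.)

A cyclic subgroup of order d is generated by each of its φ(d) elements of order d, so the cyclic subgroups of order d number (#elements of order d)/φ(d).
Cyclic subgroups by order — order 1: 1; order 2: 1; order 4: 3.
Total: 5.

5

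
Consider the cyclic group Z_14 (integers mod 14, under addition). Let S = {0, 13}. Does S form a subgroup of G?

No

13 ∈ S but its inverse 1 ∉ S, so S is not a subgroup.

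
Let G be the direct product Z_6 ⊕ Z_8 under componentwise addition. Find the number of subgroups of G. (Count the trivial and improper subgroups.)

|G| = 48, so by Lagrange every subgroup order divides 48. Divisors: 1, 2, 3, 4, 6, 8, 12, 16, 24, 48.
Subgroups by order — order 1: 1; order 2: 3; order 3: 1; order 4: 3; order 6: 3; order 8: 3; order 12: 3; order 16: 1; order 24: 3; order 48: 1.
Total: 1 + 3 + 1 + 3 + 3 + 3 + 3 + 1 + 3 + 1 = 22.

22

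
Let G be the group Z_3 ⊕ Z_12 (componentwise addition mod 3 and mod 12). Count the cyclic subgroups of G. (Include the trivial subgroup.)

A cyclic subgroup of order d is generated by each of its φ(d) elements of order d, so the cyclic subgroups of order d number (#elements of order d)/φ(d).
Cyclic subgroups by order — order 1: 1; order 2: 1; order 3: 4; order 4: 1; order 6: 4; order 12: 4.
Total: 15.

15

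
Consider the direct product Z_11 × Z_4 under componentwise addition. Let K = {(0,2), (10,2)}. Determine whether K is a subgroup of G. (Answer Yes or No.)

No

The identity (0,0) ∉ K, so K is not a subgroup.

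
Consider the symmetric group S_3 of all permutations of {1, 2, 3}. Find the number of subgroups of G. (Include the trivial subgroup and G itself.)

6

|G| = 6, so by Lagrange every subgroup order divides 6. Divisors: 1, 2, 3, 6.
Subgroups by order — order 1: 1; order 2: 3; order 3: 1; order 6: 1.
Total: 1 + 3 + 1 + 1 = 6.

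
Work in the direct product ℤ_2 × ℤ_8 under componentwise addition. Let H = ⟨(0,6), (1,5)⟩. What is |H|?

8

|⟨(0,6)⟩| = 4 and |⟨(1,5)⟩| = 8, so |H| is a multiple of lcm(4, 8) = 8 and divides |G| = 16.
Closing under the operation: H = {(0,0), (0,2), (0,4), (0,6), (1,1), (1,3), (1,5), (1,7)}, so |H| = 8.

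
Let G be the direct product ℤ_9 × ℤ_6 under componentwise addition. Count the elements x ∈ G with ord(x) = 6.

8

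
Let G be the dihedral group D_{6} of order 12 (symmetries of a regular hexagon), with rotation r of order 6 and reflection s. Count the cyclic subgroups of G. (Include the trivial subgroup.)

Group the elements of G by the cyclic subgroup they generate; each cyclic subgroup of order d accounts for φ(d) elements.
Cyclic subgroups by order — order 1: 1; order 2: 7; order 3: 1; order 6: 1.
Total: 10.

10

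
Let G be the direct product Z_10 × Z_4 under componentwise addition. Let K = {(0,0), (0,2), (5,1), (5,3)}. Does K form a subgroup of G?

|K| = 4 divides |G| = 40, consistent with Lagrange.
K contains the identity, every element's inverse is in K, and K is closed under +: it is a subgroup.
In fact K = ⟨(5,3)⟩.

Yes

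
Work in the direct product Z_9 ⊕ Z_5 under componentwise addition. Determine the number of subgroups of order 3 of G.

|G| = 45 and 3 | 45, so subgroups of order 3 are possible by Lagrange.
The subgroups of order 3 are: {(0,0), (3,0), (6,0)}.
So G has 1 subgroup of order 3.

1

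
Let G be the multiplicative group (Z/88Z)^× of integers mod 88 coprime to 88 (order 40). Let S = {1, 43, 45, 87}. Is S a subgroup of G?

Yes

|S| = 4 divides |G| = 40, consistent with Lagrange.
S contains the identity, every element's inverse is in S, and S is closed under ·: it is a subgroup.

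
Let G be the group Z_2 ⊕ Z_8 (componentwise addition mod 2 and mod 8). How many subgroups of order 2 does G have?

3

|G| = 16 and 2 | 16, so subgroups of order 2 are possible by Lagrange.
The subgroups of order 2 are: {(0,0), (0,4)}; {(0,0), (1,0)}; {(0,0), (1,4)}.
So G has 3 subgroups of order 2.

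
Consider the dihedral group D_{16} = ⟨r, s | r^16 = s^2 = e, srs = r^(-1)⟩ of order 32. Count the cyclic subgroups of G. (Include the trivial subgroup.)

21

A cyclic subgroup of order d is generated by each of its φ(d) elements of order d, so the cyclic subgroups of order d number (#elements of order d)/φ(d).
Cyclic subgroups by order — order 1: 1; order 2: 17; order 4: 1; order 8: 1; order 16: 1.
Total: 21.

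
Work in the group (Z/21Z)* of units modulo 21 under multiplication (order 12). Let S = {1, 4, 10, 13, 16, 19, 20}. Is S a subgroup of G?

No

|S| = 7 does not divide |G| = 12, so by Lagrange S is not a subgroup.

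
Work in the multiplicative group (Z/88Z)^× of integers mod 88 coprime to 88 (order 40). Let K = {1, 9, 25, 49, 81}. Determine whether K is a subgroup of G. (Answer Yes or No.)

Yes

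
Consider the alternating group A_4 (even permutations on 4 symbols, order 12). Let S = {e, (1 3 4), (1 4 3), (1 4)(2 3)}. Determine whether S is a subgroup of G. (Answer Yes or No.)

Closure fails: (1 4 3) ∘ (1 4)(2 3) = (1 3 2) ∉ S. So S is not a subgroup.

No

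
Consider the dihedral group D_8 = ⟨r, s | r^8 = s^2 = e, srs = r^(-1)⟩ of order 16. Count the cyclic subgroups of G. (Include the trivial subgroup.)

Each element a generates a cyclic subgroup ⟨a⟩; distinct elements may generate the same one (a cyclic group of order d has φ(d) generators).
Cyclic subgroups by order — order 1: 1; order 2: 9; order 4: 1; order 8: 1.
Total: 12.

12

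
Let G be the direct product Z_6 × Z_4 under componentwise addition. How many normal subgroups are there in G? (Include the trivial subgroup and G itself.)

G is abelian, so every subgroup is normal.
G has 16 subgroups in total, hence 16 normal subgroups.

16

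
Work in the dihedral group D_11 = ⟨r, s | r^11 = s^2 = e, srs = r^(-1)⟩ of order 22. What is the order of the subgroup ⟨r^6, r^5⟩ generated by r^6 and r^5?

11

|⟨r^6⟩| = 11 and |⟨r^5⟩| = 11, so |H| is a multiple of lcm(11, 11) = 11 and divides |G| = 22.
Closing under the operation: H = {e, r, r^2, r^3, r^4, r^5, r^6, r^7, r^8, r^9, r^10}, so |H| = 11.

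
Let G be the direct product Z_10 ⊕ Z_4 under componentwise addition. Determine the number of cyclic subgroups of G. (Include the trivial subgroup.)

Each element a generates a cyclic subgroup ⟨a⟩; distinct elements may generate the same one (a cyclic group of order d has φ(d) generators).
Cyclic subgroups by order — order 1: 1; order 2: 3; order 4: 2; order 5: 1; order 10: 3; order 20: 2.
Total: 12.

12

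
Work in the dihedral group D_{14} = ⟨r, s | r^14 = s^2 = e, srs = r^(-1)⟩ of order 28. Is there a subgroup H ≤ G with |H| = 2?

Yes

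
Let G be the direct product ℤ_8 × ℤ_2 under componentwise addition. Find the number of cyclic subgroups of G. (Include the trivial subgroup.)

Group the elements of G by the cyclic subgroup they generate; each cyclic subgroup of order d accounts for φ(d) elements.
Cyclic subgroups by order — order 1: 1; order 2: 3; order 4: 2; order 8: 2.
Total: 8.

8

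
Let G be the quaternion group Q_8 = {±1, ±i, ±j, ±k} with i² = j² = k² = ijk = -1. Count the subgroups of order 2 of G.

|G| = 8 and 2 | 8, so subgroups of order 2 are possible by Lagrange.
The subgroups of order 2 are: {1, -1}.
So G has 1 subgroup of order 2.

1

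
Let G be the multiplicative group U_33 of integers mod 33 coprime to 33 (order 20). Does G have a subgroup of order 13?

13 does not divide |G| = 20, so by Lagrange no subgroup of order 13 exists.

No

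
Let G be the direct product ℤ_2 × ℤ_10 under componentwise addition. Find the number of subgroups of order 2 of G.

|G| = 20 and 2 | 20, so subgroups of order 2 are possible by Lagrange.
The subgroups of order 2 are: {(0,0), (0,5)}; {(0,0), (1,0)}; {(0,0), (1,5)}.
So G has 3 subgroups of order 2.

3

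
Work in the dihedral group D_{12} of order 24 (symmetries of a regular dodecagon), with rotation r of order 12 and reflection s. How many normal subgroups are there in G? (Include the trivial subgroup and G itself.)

9

G has 34 subgroups. Checking conjugation-invariance by order — order 1: 1/1 normal; order 2: 1/13 normal; order 3: 1/1 normal; order 4: 1/7 normal; order 6: 1/5 normal; order 8: 0/3 normal; order 12: 3/3 normal; order 24: 1/1 normal.
Total normal subgroups: 9.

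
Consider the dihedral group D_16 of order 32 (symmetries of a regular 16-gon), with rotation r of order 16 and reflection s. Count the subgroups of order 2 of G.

17

|G| = 32 and 2 | 32, so subgroups of order 2 are possible by Lagrange.
The subgroups of order 2 are: {e, r^10s}; {e, r^11s}; {e, r^12s}; {e, r^13s}; … (17 in all).
So G has 17 subgroups of order 2.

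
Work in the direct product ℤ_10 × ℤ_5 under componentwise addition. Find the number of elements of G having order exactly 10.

24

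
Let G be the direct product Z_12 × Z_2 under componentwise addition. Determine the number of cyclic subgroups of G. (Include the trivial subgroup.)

Group the elements of G by the cyclic subgroup they generate; each cyclic subgroup of order d accounts for φ(d) elements.
Cyclic subgroups by order — order 1: 1; order 2: 3; order 3: 1; order 4: 2; order 6: 3; order 12: 2.
Total: 12.

12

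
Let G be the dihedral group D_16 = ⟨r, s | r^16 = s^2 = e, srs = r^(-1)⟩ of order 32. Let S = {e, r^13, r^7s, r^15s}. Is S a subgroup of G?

r^13 ∈ S but its inverse r^3 ∉ S, so S is not a subgroup.

No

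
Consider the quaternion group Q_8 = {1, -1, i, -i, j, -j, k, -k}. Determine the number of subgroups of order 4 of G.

|G| = 8 and 4 | 8, so subgroups of order 4 are possible by Lagrange.
The subgroups of order 4 are: {1, -1, i, -i}; {1, -1, j, -j}; {1, -1, k, -k}.
So G has 3 subgroups of order 4.

3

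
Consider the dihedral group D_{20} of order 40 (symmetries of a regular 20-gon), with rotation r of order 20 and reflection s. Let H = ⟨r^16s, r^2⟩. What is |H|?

20

|⟨r^16s⟩| = 2 and |⟨r^2⟩| = 10, so |H| is a multiple of lcm(2, 10) = 10 and divides |G| = 40.
Closing under the operation: H = {e, r^2, r^4, r^6, r^8, r^10, r^12, r^14, r^16, r^18, s, r^2s, r^4s, r^6s, r^8s, r^10s, r^12s, r^14s, r^16s, r^18s}, so |H| = 20.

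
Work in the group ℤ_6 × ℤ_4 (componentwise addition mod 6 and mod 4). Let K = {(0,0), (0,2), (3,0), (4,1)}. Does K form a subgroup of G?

No

(4,1) ∈ K but its inverse (2,3) ∉ K, so K is not a subgroup.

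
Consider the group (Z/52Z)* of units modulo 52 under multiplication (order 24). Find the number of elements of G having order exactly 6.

The elements of order 6 are: 3, 17, 23, 35, 43, 49.
That's 6.

6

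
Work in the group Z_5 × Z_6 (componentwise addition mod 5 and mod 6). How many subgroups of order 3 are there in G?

|G| = 30 and 3 | 30, so subgroups of order 3 are possible by Lagrange.
The subgroups of order 3 are: {(0,0), (0,2), (0,4)}.
So G has 1 subgroup of order 3.

1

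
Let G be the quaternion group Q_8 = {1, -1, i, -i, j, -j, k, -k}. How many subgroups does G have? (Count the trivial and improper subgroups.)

|G| = 8, so by Lagrange every subgroup order divides 8. Divisors: 1, 2, 4, 8.
Subgroups by order — order 1: 1; order 2: 1; order 4: 3; order 8: 1.
Total: 1 + 1 + 3 + 1 = 6.

6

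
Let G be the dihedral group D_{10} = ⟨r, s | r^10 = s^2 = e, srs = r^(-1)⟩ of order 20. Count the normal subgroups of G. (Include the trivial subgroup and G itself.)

G has 22 subgroups. Checking conjugation-invariance by order — order 1: 1/1 normal; order 2: 1/11 normal; order 4: 0/5 normal; order 5: 1/1 normal; order 10: 3/3 normal; order 20: 1/1 normal.
Total normal subgroups: 7.

7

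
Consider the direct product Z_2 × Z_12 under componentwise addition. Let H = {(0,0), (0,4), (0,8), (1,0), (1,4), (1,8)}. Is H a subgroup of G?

Yes

|H| = 6 divides |G| = 24, consistent with Lagrange.
H contains the identity, every element's inverse is in H, and H is closed under +: it is a subgroup.
In fact H = ⟨(1,8)⟩.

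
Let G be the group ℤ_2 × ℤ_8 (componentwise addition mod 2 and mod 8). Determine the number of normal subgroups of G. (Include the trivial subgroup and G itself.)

G is abelian, so every subgroup is normal.
G has 11 subgroups in total, hence 11 normal subgroups.

11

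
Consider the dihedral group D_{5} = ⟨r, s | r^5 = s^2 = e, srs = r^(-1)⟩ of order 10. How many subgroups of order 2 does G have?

|G| = 10 and 2 | 10, so subgroups of order 2 are possible by Lagrange.
The subgroups of order 2 are: {e, r^2s}; {e, r^3s}; {e, r^4s}; {e, rs}; … (5 in all).
So G has 5 subgroups of order 2.

5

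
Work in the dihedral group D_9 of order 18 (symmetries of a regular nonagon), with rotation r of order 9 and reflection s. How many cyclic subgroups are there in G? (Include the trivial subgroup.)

Group the elements of G by the cyclic subgroup they generate; each cyclic subgroup of order d accounts for φ(d) elements.
Cyclic subgroups by order — order 1: 1; order 2: 9; order 3: 1; order 9: 1.
Total: 12.

12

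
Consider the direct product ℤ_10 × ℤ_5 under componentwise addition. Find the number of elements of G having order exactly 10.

An element (a,b) has order lcm(ord(a), ord(b)); count pairs with lcm equal to 10.
Enumerating gives 24 such elements.

24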